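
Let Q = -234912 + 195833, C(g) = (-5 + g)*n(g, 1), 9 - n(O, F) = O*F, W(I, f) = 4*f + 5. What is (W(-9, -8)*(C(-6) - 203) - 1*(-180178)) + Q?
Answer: 151035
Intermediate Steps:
W(I, f) = 5 + 4*f
n(O, F) = 9 - F*O (n(O, F) = 9 - O*F = 9 - F*O)
C(g) = (-5 + g)*(9 - g) (C(g) = (-5 + g)*(9 - 1*1*g) = (-5 + g)*(9 - g))
Q = -39079
(W(-9, -8)*(C(-6) - 203) - 1*(-180178)) + Q = ((5 + 4*(-8))*(-(-9 - 6)*(-5 - 6) - 203) - 1*(-180178)) - 39079 = ((5 - 32)*(-1*(-15)*(-11) - 203) + 180178) - 39079 = (-27*(-165 - 203) + 180178) - 39079 = (-27*(-368) + 180178) - 39079 = (9936 + 180178) - 39079 = 190114 - 39079 = 151035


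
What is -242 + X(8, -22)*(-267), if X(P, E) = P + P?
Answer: -4514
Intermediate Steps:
X(P, E) = 2*P
-242 + X(8, -22)*(-267) = -242 + (2*8)*(-267) = -242 + 16*(-267) = -242 - 4272 = -4514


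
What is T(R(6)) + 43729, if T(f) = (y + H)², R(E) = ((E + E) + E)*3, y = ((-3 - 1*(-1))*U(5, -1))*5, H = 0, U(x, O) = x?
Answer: 46229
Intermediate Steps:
y = -50 (y = ((-3 - 1*(-1))*5)*5 = ((-3 + 1)*5)*5 = -2*5*5 = -10*5 = -50)
R(E) = 9*E (R(E) = (2*E + E)*3 = (3*E)*3 = 9*E)
T(f) = 2500 (T(f) = (-50 + 0)² = (-50)² = 2500)
T(R(6)) + 43729 = 2500 + 43729 = 46229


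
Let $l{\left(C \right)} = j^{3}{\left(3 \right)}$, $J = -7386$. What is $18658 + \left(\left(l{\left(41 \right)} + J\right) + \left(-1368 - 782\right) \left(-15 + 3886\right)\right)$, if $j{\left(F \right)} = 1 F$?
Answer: $-8311351$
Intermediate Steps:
$j{\left(F \right)} = F$
$l{\left(C \right)} = 27$ ($l{\left(C \right)} = 3^{3} = 27$)
$18658 + \left(\left(l{\left(41 \right)} + J\right) + \left(-1368 - 782\right) \left(-15 + 3886\right)\right) = 18658 + \left(\left(27 - 7386\right) + \left(-1368 - 782\right) \left(-15 + 3886\right)\right) = 18658 - 8330009 = -8311351$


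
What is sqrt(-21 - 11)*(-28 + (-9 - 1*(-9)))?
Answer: -112*I*sqrt(2) ≈ -158.39*I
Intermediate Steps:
sqrt(-21 - 11)*(-28 + (-9 - 1*(-9))) = sqrt(-32)*(-28 + (-9 + 9)) = (4*I*sqrt(2))*(-28 + 0) = (4*I*sqrt(2))*(-28) = -112*I*sqrt(2)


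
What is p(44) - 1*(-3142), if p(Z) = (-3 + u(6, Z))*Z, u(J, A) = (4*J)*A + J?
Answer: 49738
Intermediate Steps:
u(J, A) = J + 4*A*J (u(J, A) = 4*A*J + J = J + 4*A*J)
p(Z) = Z*(3 + 24*Z) (p(Z) = (-3 + 6*(1 + 4*Z))*Z = (-3 + (6 + 24*Z))*Z = (3 + 24*Z)*Z = Z*(3 + 24*Z))
p(44) - 1*(-3142) = 3*44*(1 + 8*44) - 1*(-3142) = 3*44*(1 + 352) + 3142 = 3*44*353 + 3142 = 46596 + 3142 = 49738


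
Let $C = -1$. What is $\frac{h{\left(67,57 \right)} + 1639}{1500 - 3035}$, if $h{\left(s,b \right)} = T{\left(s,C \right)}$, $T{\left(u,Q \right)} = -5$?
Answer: $- \frac{1634}{1535} \approx -1.0645$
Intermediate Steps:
$h{\left(s,b \right)} = -5$
$\frac{h{\left(67,57 \right)} + 1639}{1500 - 3035} = \frac{-5 + 1639}{1500 - 3035} = \frac{1634}{-1535} = 1634 \left(- \frac{1}{1535}\right) = - \frac{1634}{1535}$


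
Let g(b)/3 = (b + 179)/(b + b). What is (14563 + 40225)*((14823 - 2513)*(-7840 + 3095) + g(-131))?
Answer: -419228709791336/131 ≈ -3.2002e+12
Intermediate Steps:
g(b) = 3*(179 + b)/(2*b) (g(b) = 3*((b + 179)/(b + b)) = 3*((179 + b)/((2*b))) = 3*((179 + b)*(1/(2*b))) = 3*((179 + b)/(2*b)) = 3*(179 + b)/(2*b))
(14563 + 40225)*((14823 - 2513)*(-7840 + 3095) + g(-131)) = (14563 + 40225)*((14823 - 2513)*(-7840 + 3095) + (3/2)*(179 - 131)/(-131)) = 54788*(12310*(-4745) + (3/2)*(-1/131)*48) = 54788*(-58410950 - 72/131) = 54788*(-7651834522/131) = -419228709791336/131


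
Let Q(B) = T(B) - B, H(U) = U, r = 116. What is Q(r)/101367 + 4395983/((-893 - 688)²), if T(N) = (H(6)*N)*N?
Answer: 23967489503/9384185181 ≈ 2.5540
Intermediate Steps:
T(N) = 6*N² (T(N) = (6*N)*N = 6*N²)
Q(B) = -B + 6*B² (Q(B) = 6*B² - B = -B + 6*B²)
Q(r)/101367 + 4395983/((-893 - 688)²) = (116*(-1 + 6*116))/101367 + 4395983/((-893 - 688)²) = (116*(-1 + 696))*(1/101367) + 4395983/((-1581)²) = (116*695)*(1/101367) + 4395983/2499561 = 80620*(1/101367) + 4395983*(1/2499561) = 80620/101367 + 4395983/2499561 = 23967489503/9384185181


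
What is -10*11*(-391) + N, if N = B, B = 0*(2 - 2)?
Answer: 43010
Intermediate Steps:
B = 0 (B = 0*0 = 0)
N = 0
-10*11*(-391) + N = -10*11*(-391) + 0 = -110*(-391) + 0 = 43010 + 0 = 43010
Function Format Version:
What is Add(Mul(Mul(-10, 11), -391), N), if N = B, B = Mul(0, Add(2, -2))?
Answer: 43010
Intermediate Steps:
B = 0 (B = Mul(0, 0) = 0)
N = 0
Add(Mul(Mul(-10, 11), -391), N) = Add(Mul(Mul(-10, 11), -391), 0) = Add(Mul(-110, -391), 0) = Add(43010, 0) = 43010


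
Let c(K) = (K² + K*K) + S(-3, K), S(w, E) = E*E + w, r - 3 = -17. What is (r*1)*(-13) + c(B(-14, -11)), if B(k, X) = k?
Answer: 767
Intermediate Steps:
r = -14 (r = 3 - 17 = -14)
S(w, E) = w + E² (S(w, E) = E² + w = w + E²)
c(K) = -3 + 3*K² (c(K) = (K² + K*K) + (-3 + K²) = (K² + K²) + (-3 + K²) = 2*K² + (-3 + K²) = -3 + 3*K²)
(r*1)*(-13) + c(B(-14, -11)) = -14*1*(-13) + (-3 + 3*(-14)²) = -14*(-13) + (-3 + 3*196) = 182 + (-3 + 588) = 182 + 585 = 767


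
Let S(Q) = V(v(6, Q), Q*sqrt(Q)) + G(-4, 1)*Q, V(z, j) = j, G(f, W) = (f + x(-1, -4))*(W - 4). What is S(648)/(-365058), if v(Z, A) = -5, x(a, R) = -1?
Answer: -540/20281 - 648*sqrt(2)/20281 ≈ -0.071812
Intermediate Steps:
G(f, W) = (-1 + f)*(-4 + W) (G(f, W) = (f - 1)*(W - 4) = (-1 + f)*(-4 + W))
S(Q) = Q**(3/2) + 15*Q (S(Q) = Q*sqrt(Q) + (4 - 1*1 - 4*(-4) + 1*(-4))*Q = Q**(3/2) + (4 - 1 + 16 - 4)*Q = Q**(3/2) + 15*Q)
S(648)/(-365058) = (648**(3/2) + 15*648)/(-365058) = (11664*sqrt(2) + 9720)*(-1/365058) = (9720 + 11664*sqrt(2))*(-1/365058) = -540/20281 - 648*sqrt(2)/20281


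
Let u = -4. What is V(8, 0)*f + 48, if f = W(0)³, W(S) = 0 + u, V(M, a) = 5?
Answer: -272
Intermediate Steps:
W(S) = -4 (W(S) = 0 - 4 = -4)
f = -64 (f = (-4)³ = -64)
V(8, 0)*f + 48 = 5*(-64) + 48 = -320 + 48 = -272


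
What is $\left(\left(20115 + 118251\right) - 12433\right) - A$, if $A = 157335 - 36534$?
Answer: $5132$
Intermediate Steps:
$A = 120801$
$\left(\left(20115 + 118251\right) - 12433\right) - A = \left(\left(20115 + 118251\right) - 12433\right) - 120801 = \left(138366 - 12433\right) - 120801 = 125933 - 120801 = 5132$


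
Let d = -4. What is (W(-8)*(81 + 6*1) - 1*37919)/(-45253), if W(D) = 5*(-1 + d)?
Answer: 40094/45253 ≈ 0.88600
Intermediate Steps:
W(D) = -25 (W(D) = 5*(-1 - 4) = 5*(-5) = -25)
(W(-8)*(81 + 6*1) - 1*37919)/(-45253) = (-25*(81 + 6*1) - 1*37919)/(-45253) = (-25*(81 + 6) - 37919)*(-1/45253) = (-25*87 - 37919)*(-1/45253) = (-2175 - 37919)*(-1/45253) = -40094*(-1/45253) = 40094/45253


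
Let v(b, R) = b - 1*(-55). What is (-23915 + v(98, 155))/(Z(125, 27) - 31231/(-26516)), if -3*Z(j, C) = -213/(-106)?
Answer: -33393879176/713925 ≈ -46775.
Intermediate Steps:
v(b, R) = 55 + b (v(b, R) = b + 55 = 55 + b)
Z(j, C) = -71/106 (Z(j, C) = -(-71)/(-106) = -(-71)*(-1)/106 = -1/3*213/106 = -71/106)
(-23915 + v(98, 155))/(Z(125, 27) - 31231/(-26516)) = (-23915 + (55 + 98))/(-71/106 - 31231/(-26516)) = (-23915 + 153)/(-71/106 - 31231*(-1/26516)) = -23762/(-71/106 + 31231/26516) = -23762/713925/1405348 = -23762*1405348/713925 = -33393879176/713925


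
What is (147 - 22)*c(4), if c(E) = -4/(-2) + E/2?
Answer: 500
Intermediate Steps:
c(E) = 2 + E/2 (c(E) = -4*(-1/2) + E*(1/2) = 2 + E/2)
(147 - 22)*c(4) = (147 - 22)*(2 + (1/2)*4) = 125*(2 + 2) = 125*4 = 500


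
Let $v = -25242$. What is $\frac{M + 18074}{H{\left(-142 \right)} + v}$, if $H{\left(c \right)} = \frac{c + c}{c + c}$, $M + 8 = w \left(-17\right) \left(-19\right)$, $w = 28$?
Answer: $- \frac{27110}{25241} \approx -1.074$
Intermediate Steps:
$M = 9036$ ($M = -8 + 28 \left(-17\right) \left(-19\right) = -8 - -9044 = -8 + 9044 = 9036$)
$H{\left(c \right)} = 1$ ($H{\left(c \right)} = \frac{2 c}{2 c} = 2 c \frac{1}{2 c} = 1$)
$\frac{M + 18074}{H{\left(-142 \right)} + v} = \frac{9036 + 18074}{1 - 25242} = \frac{27110}{-25241} = 27110 \left(- \frac{1}{25241}\right) = - \frac{27110}{25241}$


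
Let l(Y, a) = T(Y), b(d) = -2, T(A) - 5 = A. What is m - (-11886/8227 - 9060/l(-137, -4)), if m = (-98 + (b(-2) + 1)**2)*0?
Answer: -6080639/90497 ≈ -67.192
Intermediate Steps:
T(A) = 5 + A
l(Y, a) = 5 + Y
m = 0 (m = (-98 + (-2 + 1)**2)*0 = (-98 + (-1)**2)*0 = (-98 + 1)*0 = -97*0 = 0)
m - (-11886/8227 - 9060/l(-137, -4)) = 0 - (-11886/8227 - 9060/(5 - 137)) = 0 - (-11886*1/8227 - 9060/(-132)) = 0 - (-11886/8227 - 9060*(-1/132)) = 0 - (-11886/8227 + 755/11) = 0 - 1*6080639/90497 = 0 - 6080639/90497 = -6080639/90497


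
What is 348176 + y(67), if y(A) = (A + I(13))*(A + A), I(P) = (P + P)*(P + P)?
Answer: 447738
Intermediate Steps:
I(P) = 4*P**2 (I(P) = (2*P)*(2*P) = 4*P**2)
y(A) = 2*A*(676 + A) (y(A) = (A + 4*13**2)*(A + A) = (A + 4*169)*(2*A) = (A + 676)*(2*A) = (676 + A)*(2*A) = 2*A*(676 + A))
348176 + y(67) = 348176 + 2*67*(676 + 67) = 348176 + 2*67*743 = 348176 + 99562 = 447738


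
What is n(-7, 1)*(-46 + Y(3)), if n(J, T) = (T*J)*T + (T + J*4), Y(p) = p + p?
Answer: 1360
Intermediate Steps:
Y(p) = 2*p
n(J, T) = T + 4*J + J*T² (n(J, T) = (J*T)*T + (T + 4*J) = J*T² + (T + 4*J) = T + 4*J + J*T²)
n(-7, 1)*(-46 + Y(3)) = (1 + 4*(-7) - 7*1²)*(-46 + 2*3) = (1 - 28 - 7*1)*(-46 + 6) = (1 - 28 - 7)*(-40) = -34*(-40) = 1360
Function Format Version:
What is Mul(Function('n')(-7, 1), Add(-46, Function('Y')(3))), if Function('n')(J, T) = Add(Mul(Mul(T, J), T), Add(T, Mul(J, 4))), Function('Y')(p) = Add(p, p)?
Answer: 1360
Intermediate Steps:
Function('Y')(p) = Mul(2, p)
Function('n')(J, T) = Add(T, Mul(4, J), Mul(J, Pow(T, 2))) (Function('n')(J, T) = Add(Mul(Mul(J, T), T), Add(T, Mul(4, J))) = Add(Mul(J, Pow(T, 2)), Add(T, Mul(4, J))) = Add(T, Mul(4, J), Mul(J, Pow(T, 2))))
Mul(Function('n')(-7, 1), Add(-46, Function('Y')(3))) = Mul(Add(1, Mul(4, -7), Mul(-7, Pow(1, 2))), Add(-46, Mul(2, 3))) = Mul(Add(1, -28, Mul(-7, 1)), Add(-46, 6)) = Mul(Add(1, -28, -7), -40) = Mul(-34, -40) = 1360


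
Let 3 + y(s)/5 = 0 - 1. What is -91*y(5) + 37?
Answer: 1857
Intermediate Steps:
y(s) = -20 (y(s) = -15 + 5*(0 - 1) = -15 + 5*(-1) = -15 - 5 = -20)
-91*y(5) + 37 = -91*(-20) + 37 = 1820 + 37 = 1857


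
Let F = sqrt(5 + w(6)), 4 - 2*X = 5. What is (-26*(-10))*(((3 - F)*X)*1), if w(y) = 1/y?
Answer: -390 + 65*sqrt(186)/3 ≈ -94.506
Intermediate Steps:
X = -1/2 (X = 2 - 1/2*5 = 2 - 5/2 = -1/2 ≈ -0.50000)
F = sqrt(186)/6 (F = sqrt(5 + 1/6) = sqrt(31/6) = sqrt(186)/6 ≈ 2.2730)
(-26*(-10))*(((3 - F)*X)*1) = (-26*(-10))*(((3 - sqrt(186)/6)*(-1/2))*1) = 260*(((3 - sqrt(186)/6)*(-1/2))*1) = 260*((-3/2 + sqrt(186)/12)*1) = 260*(-3/2 + sqrt(186)/12) = -390 + 65*sqrt(186)/3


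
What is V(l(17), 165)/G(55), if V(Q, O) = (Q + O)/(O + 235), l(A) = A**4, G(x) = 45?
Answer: 41843/9000 ≈ 4.6492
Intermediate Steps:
V(Q, O) = (O + Q)/(235 + O)
V(l(17), 165)/G(55) = ((165 + 17**4)/(235 + 165))/45 = ((165 + 83521)/400)*(1/45) = ((1/400)*83686)*(1/45) = (41843/200)*(1/45) = 41843/9000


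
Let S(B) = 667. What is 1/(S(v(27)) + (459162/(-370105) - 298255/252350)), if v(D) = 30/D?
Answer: 3735839870/2482754985391 ≈ 0.0015047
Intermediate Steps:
1/(S(v(27)) + (459162/(-370105) - 298255/252350)) = 1/(667 + (459162/(-370105) - 298255/252350)) = 1/(667 + (459162*(-1/370105) - 298255*1/252350)) = 1/(667 + (-459162/370105 - 59651/50470)) = 1/(667 - 9050207899/3735839870) = 1/(2482754985391/3735839870) = 3735839870/2482754985391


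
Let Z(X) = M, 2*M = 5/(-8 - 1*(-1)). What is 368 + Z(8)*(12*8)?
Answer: 2336/7 ≈ 333.71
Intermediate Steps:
M = -5/14 (M = (5/(-8 - 1*(-1)))/2 = (5/(-8 + 1))/2 = (5/(-7))/2 = (5*(-⅐))/2 = (½)*(-5/7) = -5/14 ≈ -0.35714)
Z(X) = -5/14
368 + Z(8)*(12*8) = 368 - 30*8/7 = 368 - 5/14*96 = 368 - 240/7 = 2336/7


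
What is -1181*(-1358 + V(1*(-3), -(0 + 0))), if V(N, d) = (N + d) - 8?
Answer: 1616789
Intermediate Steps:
V(N, d) = -8 + N + d
-1181*(-1358 + V(1*(-3), -(0 + 0))) = -1181*(-1358 + (-8 + 1*(-3) - (0 + 0))) = -1181*(-1358 + (-8 - 3 - 1*0)) = -1181*(-1358 + (-8 - 3 + 0)) = -1181*(-1358 - 11) = -1181*(-1369) = 1616789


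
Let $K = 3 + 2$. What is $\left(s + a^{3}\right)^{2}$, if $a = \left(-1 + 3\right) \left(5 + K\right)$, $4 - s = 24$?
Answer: $63680400$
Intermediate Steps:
$s = -20$ ($s = 4 - 24 = -20$)
$K = 5$
$a = 20$ ($a = \left(-1 + 3\right) \left(5 + 5\right) = 2 \cdot 10 = 20$)
$\left(s + a^{3}\right)^{2} = \left(-20 + 20^{3}\right)^{2} = \left(-20 + 8000\right)^{2} = 7980^{2} = 63680400$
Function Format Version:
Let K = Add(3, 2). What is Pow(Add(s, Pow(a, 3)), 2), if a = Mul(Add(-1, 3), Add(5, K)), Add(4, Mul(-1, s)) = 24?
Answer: 63680400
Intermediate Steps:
s = -20 (s = Add(4, Mul(-1, 24)) = Add(4, -24) = -20)
K = 5
a = 20 (a = Mul(Add(-1, 3), Add(5, 5)) = Mul(2, 10) = 20)
Pow(Add(s, Pow(a, 3)), 2) = Pow(Add(-20, Pow(20, 3)), 2) = Pow(Add(-20, 8000), 2) = Pow(7980, 2) = 63680400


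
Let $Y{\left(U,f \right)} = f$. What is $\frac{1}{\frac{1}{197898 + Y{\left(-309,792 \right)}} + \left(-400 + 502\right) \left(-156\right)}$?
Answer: $- \frac{198690}{3161555279} \approx -6.2846 \cdot 10^{-5}$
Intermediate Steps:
$\frac{1}{\frac{1}{197898 + Y{\left(-309,792 \right)}} + \left(-400 + 502\right) \left(-156\right)} = \frac{1}{\frac{1}{197898 + 792} + \left(-400 + 502\right) \left(-156\right)} = \frac{1}{\frac{1}{198690} + 102 \left(-156\right)} = \frac{1}{\frac{1}{198690} - 15912} = \frac{1}{- \frac{3161555279}{198690}} = - \frac{198690}{3161555279}$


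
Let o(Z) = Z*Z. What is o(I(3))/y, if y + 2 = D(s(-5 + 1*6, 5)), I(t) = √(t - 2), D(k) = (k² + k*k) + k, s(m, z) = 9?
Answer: 1/169 ≈ 0.0059172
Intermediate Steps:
D(k) = k + 2*k² (D(k) = (k² + k²) + k = 2*k² + k = k + 2*k²)
I(t) = √(-2 + t)
o(Z) = Z²
y = 169 (y = -2 + 9*(1 + 2*9) = -2 + 9*(1 + 18) = -2 + 9*19 = -2 + 171 = 169)
o(I(3))/y = (√(-2 + 3))²/169 = (√1)²*(1/169) = 1²*(1/169) = 1*(1/169) = 1/169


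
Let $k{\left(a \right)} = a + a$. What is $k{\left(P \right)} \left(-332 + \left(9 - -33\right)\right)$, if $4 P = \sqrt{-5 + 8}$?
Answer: $- 145 \sqrt{3} \approx -251.15$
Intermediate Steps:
$P = \frac{\sqrt{3}}{4}$ ($P = \frac{\sqrt{-5 + 8}}{4} = \frac{\sqrt{3}}{4} \approx 0.43301$)
$k{\left(a \right)} = 2 a$
$k{\left(P \right)} \left(-332 + \left(9 - -33\right)\right) = 2 \frac{\sqrt{3}}{4} \left(-332 + \left(9 - -33\right)\right) = \frac{\sqrt{3}}{2} \left(-332 + \left(9 + 33\right)\right) = \frac{\sqrt{3}}{2} \left(-332 + 42\right) = \frac{\sqrt{3}}{2} \left(-290\right) = - 145 \sqrt{3}$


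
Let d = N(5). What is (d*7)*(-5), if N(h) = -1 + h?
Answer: -140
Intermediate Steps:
d = 4 (d = -1 + 5 = 4)
(d*7)*(-5) = (4*7)*(-5) = 28*(-5) = -140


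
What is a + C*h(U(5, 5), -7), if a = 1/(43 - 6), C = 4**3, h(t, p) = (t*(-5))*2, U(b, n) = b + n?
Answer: -236799/37 ≈ -6400.0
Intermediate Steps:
h(t, p) = -10*t (h(t, p) = -5*t*2 = -10*t)
C = 64
a = 1/37 ≈ 0.027027
a + C*h(U(5, 5), -7) = 1/37 + 64*(-10*(5 + 5)) = 1/37 + 64*(-10*10) = 1/37 + 64*(-100) = 1/37 - 6400 = -236799/37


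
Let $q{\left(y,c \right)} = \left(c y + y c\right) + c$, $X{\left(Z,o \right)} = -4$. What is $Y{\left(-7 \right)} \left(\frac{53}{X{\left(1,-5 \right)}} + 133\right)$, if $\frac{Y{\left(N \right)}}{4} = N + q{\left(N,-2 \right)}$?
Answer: $9101$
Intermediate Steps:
$q{\left(y,c \right)} = c + 2 c y$ ($q{\left(y,c \right)} = \left(c y + c y\right) + c = 2 c y + c = c + 2 c y$)
$Y{\left(N \right)} = -8 - 12 N$ ($Y{\left(N \right)} = 4 \left(N - 2 \left(1 + 2 N\right)\right) = 4 \left(N - \left(2 + 4 N\right)\right) = 4 \left(-2 - 3 N\right) = -8 - 12 N$)
$Y{\left(-7 \right)} \left(\frac{53}{X{\left(1,-5 \right)}} + 133\right) = \left(-8 - -84\right) \left(\frac{53}{-4} + 133\right) = \left(-8 + 84\right) \left(53 \left(- \frac{1}{4}\right) + 133\right) = 76 \left(- \frac{53}{4} + 133\right) = 76 \cdot \frac{479}{4} = 9101$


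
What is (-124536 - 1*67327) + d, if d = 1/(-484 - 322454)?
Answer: -61959853495/322938 ≈ -1.9186e+5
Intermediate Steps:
d = -1/322938 (d = 1/(-322938) = -1/322938 ≈ -3.0966e-6)
(-124536 - 1*67327) + d = (-124536 - 1*67327) - 1/322938 = (-124536 - 67327) - 1/322938 = -191863 - 1/322938 = -61959853495/322938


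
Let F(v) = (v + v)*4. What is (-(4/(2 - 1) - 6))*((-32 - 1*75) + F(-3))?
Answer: -262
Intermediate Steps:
F(v) = 8*v (F(v) = (2*v)*4 = 8*v)
(-(4/(2 - 1) - 6))*((-32 - 1*75) + F(-3)) = (-(4/(2 - 1) - 6))*((-32 - 1*75) + 8*(-3)) = (-(4/1 - 6))*((-32 - 75) - 24) = (-(1*4 - 6))*(-107 - 24) = -(4 - 6)*(-131) = -1*(-2)*(-131) = 2*(-131) = -262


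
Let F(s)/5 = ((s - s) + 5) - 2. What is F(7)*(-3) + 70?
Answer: 25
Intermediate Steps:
F(s) = 15 (F(s) = 5*(((s - s) + 5) - 2) = 5*((0 + 5) - 2) = 5*(5 - 2) = 5*3 = 15)
F(7)*(-3) + 70 = 15*(-3) + 70 = -45 + 70 = 25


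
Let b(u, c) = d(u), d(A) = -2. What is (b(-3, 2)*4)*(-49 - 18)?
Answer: 536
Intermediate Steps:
b(u, c) = -2
(b(-3, 2)*4)*(-49 - 18) = (-2*4)*(-49 - 18) = -8*(-67) = 536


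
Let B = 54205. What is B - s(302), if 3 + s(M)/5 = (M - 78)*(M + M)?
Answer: -622260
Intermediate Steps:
s(M) = -15 + 10*M*(-78 + M) (s(M) = -15 + 5*((M - 78)*(M + M)) = -15 + 5*((-78 + M)*(2*M)) = -15 + 5*(2*M*(-78 + M)) = -15 + 10*M*(-78 + M))
B - s(302) = 54205 - (-15 - 780*302 + 10*302²) = 54205 - (-15 - 235560 + 10*91204) = 54205 - (-15 - 235560 + 912040) = 54205 - 1*676465 = 54205 - 676465 = -622260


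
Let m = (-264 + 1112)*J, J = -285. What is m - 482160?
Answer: -723840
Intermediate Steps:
m = -241680 (m = (-264 + 1112)*(-285) = 848*(-285) = -241680)
m - 482160 = -241680 - 482160 = -723840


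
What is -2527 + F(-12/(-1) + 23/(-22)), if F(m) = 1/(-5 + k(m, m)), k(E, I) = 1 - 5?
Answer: -22744/9 ≈ -2527.1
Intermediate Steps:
k(E, I) = -4
F(m) = -⅑ (F(m) = 1/(-5 - 4) = 1/(-9) = -⅑)
-2527 + F(-12/(-1) + 23/(-22)) = -2527 - ⅑ = -22744/9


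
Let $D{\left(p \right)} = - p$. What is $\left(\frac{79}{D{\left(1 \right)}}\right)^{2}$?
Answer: $6241$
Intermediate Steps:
$\left(\frac{79}{D{\left(1 \right)}}\right)^{2} = \left(\frac{79}{\left(-1\right) 1}\right)^{2} = \left(\frac{79}{-1}\right)^{2} = \left(79 \left(-1\right)\right)^{2} = \left(-79\right)^{2} = 6241$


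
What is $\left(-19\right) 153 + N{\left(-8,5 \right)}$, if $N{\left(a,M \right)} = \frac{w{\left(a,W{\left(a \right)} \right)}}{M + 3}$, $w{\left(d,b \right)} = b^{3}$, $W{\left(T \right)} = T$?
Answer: $-2971$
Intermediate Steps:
$N{\left(a,M \right)} = \frac{a^{3}}{3 + M}$ ($N{\left(a,M \right)} = \frac{a^{3}}{M + 3} = \frac{a^{3}}{3 + M}$)
$\left(-19\right) 153 + N{\left(-8,5 \right)} = \left(-19\right) 153 + \frac{\left(-8\right)^{3}}{3 + 5} = -2907 - \frac{512}{8} = -2907 - 64 = -2971$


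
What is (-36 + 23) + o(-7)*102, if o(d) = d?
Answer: -727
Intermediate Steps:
(-36 + 23) + o(-7)*102 = (-36 + 23) - 7*102 = -13 - 714 = -727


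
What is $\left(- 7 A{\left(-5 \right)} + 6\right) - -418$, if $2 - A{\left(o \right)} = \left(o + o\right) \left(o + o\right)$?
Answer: $1110$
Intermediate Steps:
$A{\left(o \right)} = 2 - 4 o^{2}$ ($A{\left(o \right)} = 2 - \left(o + o\right) \left(o + o\right) = 2 - 2 o 2 o = 2 - 4 o^{2}$)
$\left(- 7 A{\left(-5 \right)} + 6\right) - -418 = \left(- 7 \left(2 - 4 \left(-5\right)^{2}\right) + 6\right) - -418 = \left(- 7 \left(2 - 100\right) + 6\right) + 418 = \left(\left(-7\right) \left(-98\right) + 6\right) + 418 = \left(686 + 6\right) + 418 = 692 + 418 = 1110$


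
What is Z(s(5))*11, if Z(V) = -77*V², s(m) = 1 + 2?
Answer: -7623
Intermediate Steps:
s(m) = 3
Z(s(5))*11 = -77*3²*11 = -77*9*11 = -693*11 = -7623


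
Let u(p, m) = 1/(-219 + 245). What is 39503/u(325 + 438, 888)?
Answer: 1027078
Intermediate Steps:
u(p, m) = 1/26
39503/u(325 + 438, 888) = 39503/(1/26) = 39503*26 = 1027078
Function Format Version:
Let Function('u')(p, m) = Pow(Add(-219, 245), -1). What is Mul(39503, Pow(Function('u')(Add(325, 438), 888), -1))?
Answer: 1027078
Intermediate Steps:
Function('u')(p, m) = Rational(1, 26) (Function('u')(p, m) = Pow(26, -1) = Rational(1, 26))
Mul(39503, Pow(Function('u')(Add(325, 438), 888), -1)) = Mul(39503, Pow(Rational(1, 26), -1)) = Mul(39503, 26) = 1027078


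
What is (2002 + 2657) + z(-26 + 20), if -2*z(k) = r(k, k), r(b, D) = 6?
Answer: 4656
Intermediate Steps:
z(k) = -3 (z(k) = -½*6 = -3)
(2002 + 2657) + z(-26 + 20) = (2002 + 2657) - 3 = 4659 - 3 = 4656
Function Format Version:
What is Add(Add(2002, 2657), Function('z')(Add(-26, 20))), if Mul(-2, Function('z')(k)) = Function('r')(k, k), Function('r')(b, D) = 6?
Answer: 4656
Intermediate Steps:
Function('z')(k) = -3 (Function('z')(k) = Mul(Rational(-1, 2), 6) = -3)
Add(Add(2002, 2657), Function('z')(Add(-26, 20))) = Add(Add(2002, 2657), -3) = Add(4659, -3) = 4656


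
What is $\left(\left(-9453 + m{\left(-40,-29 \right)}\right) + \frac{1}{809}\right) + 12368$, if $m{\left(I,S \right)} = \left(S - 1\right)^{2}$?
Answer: $\frac{3086336}{809} \approx 3815.0$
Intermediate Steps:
$m{\left(I,S \right)} = \left(-1 + S\right)^{2}$
$\left(\left(-9453 + m{\left(-40,-29 \right)}\right) + \frac{1}{809}\right) + 12368 = \left(\left(-9453 + \left(-1 - 29\right)^{2}\right) + \frac{1}{809}\right) + 12368 = \left(\left(-9453 + \left(-30\right)^{2}\right) + \frac{1}{809}\right) + 12368 = \left(\left(-9453 + 900\right) + \frac{1}{809}\right) + 12368 = \left(-8553 + \frac{1}{809}\right) + 12368 = - \frac{6919376}{809} + 12368 = \frac{3086336}{809}$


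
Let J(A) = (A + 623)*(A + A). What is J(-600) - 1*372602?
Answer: -400202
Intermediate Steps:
J(A) = 2*A*(623 + A) (J(A) = (623 + A)*(2*A) = 2*A*(623 + A))
J(-600) - 1*372602 = 2*(-600)*(623 - 600) - 1*372602 = 2*(-600)*23 - 372602 = -27600 - 372602 = -400202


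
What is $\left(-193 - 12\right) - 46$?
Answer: $-251$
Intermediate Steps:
$\left(-193 - 12\right) - 46 = -205 - 46 = -251$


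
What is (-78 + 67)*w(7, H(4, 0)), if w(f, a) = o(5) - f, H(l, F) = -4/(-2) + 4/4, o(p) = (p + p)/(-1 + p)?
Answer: 99/2 ≈ 49.500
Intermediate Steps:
o(p) = 2*p/(-1 + p) (o(p) = (2*p)/(-1 + p) = 2*p/(-1 + p))
H(l, F) = 3 (H(l, F) = -4*(-1/2) + 4*(1/4) = 2 + 1 = 3)
w(f, a) = 5/2 - f (w(f, a) = 2*5/(-1 + 5) - f = 2*5/4 - f = 2*5*(1/4) - f = 5/2 - f)
(-78 + 67)*w(7, H(4, 0)) = (-78 + 67)*(5/2 - 1*7) = -11*(5/2 - 7) = -11*(-9/2) = 99/2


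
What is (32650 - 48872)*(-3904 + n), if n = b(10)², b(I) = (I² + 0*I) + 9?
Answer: -129402894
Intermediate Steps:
b(I) = 9 + I² (b(I) = (I² + 0) + 9 = I² + 9 = 9 + I²)
n = 11881 (n = (9 + 10²)² = (9 + 100)² = 109² = 11881)
(32650 - 48872)*(-3904 + n) = (32650 - 48872)*(-3904 + 11881) = -16222*7977 = -129402894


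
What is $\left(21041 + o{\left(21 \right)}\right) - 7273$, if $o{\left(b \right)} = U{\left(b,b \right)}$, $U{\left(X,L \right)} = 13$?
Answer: $13781$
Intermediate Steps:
$o{\left(b \right)} = 13$
$\left(21041 + o{\left(21 \right)}\right) - 7273 = \left(21041 + 13\right) - 7273 = 21054 - 7273 = 13781$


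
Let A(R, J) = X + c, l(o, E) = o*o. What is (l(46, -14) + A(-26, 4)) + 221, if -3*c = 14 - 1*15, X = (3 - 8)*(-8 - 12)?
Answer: 7312/3 ≈ 2437.3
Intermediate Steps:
X = 100 (X = -5*(-20) = 100)
l(o, E) = o²
c = ⅓ (c = -(14 - 1*15)/3 = -(14 - 15)/3 = -⅓*(-1) = ⅓ ≈ 0.33333)
A(R, J) = 301/3 (A(R, J) = 100 + ⅓ = 301/3)
(l(46, -14) + A(-26, 4)) + 221 = (46² + 301/3) + 221 = (2116 + 301/3) + 221 = 6649/3 + 221 = 7312/3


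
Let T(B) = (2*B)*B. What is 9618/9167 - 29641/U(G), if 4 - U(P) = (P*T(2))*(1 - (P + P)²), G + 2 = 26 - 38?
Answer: 1115140703/803872564 ≈ 1.3872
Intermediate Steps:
T(B) = 2*B²
G = -14 (G = -2 + (26 - 38) = -2 - 12 = -14)
U(P) = 4 - 8*P*(1 - 4*P²) (U(P) = 4 - P*(2*2²)*(1 - (P + P)²) = 4 - P*(2*4)*(1 - (2*P)²) = 4 - P*8*(1 - 4*P²) = 4 - 8*P*(1 - 4*P²))
9618/9167 - 29641/U(G) = 9618/9167 - 29641/(4 - 8*(-14) + 32*(-14)³) = 9618*(1/9167) - 29641/(4 + 112 + 32*(-2744)) = 9618/9167 - 29641/(4 + 112 - 87808) = 9618/9167 - 29641/(-87692) = 9618/9167 - 29641*(-1/87692) = 9618/9167 + 29641/87692 = 1115140703/803872564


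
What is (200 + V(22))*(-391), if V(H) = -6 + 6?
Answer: -78200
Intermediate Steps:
V(H) = 0
(200 + V(22))*(-391) = (200 + 0)*(-391) = 200*(-391) = -78200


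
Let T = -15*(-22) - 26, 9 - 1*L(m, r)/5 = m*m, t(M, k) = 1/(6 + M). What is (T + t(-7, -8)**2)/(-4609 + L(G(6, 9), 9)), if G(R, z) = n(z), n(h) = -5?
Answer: -305/4689 ≈ -0.065046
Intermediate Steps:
G(R, z) = -5
L(m, r) = 45 - 5*m**2 (L(m, r) = 45 - 5*m*m = 45 - 5*m**2)
T = 304 (T = 330 - 26 = 304)
(T + t(-7, -8)**2)/(-4609 + L(G(6, 9), 9)) = (304 + (1/(6 - 7))**2)/(-4609 + (45 - 5*(-5)**2)) = (304 + (1/(-1))**2)/(-4609 + (45 - 5*25)) = (304 + (-1)**2)/(-4609 + (45 - 125)) = (304 + 1)/(-4609 - 80) = 305/(-4689) = 305*(-1/4689) = -305/4689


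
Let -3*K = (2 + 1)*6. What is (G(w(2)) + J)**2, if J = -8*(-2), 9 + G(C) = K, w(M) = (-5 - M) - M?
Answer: 1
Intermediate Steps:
K = -6 (K = -(2 + 1)*6/3 = -6 ≈ -6.0000)
w(M) = -5 - 2*M
G(C) = -15 (G(C) = -9 - 6 = -15)
J = 16
(G(w(2)) + J)**2 = (-15 + 16)**2 = 1**2 = 1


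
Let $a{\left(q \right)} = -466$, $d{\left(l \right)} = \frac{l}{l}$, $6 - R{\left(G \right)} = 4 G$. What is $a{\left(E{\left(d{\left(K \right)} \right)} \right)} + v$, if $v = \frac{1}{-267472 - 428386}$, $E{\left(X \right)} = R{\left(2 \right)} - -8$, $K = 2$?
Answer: $- \frac{324269829}{695858} \approx -466.0$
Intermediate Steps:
$R{\left(G \right)} = 6 - 4 G$
$d{\left(l \right)} = 1$
$E{\left(X \right)} = 6$ ($E{\left(X \right)} = \left(6 - 8\right) - -8 = \left(6 - 8\right) + 8 = -2 + 8 = 6$)
$v = - \frac{1}{695858}$ ($v = \frac{1}{-695858} = - \frac{1}{695858} \approx -1.4371 \cdot 10^{-6}$)
$a{\left(E{\left(d{\left(K \right)} \right)} \right)} + v = -466 - \frac{1}{695858} = - \frac{324269829}{695858}$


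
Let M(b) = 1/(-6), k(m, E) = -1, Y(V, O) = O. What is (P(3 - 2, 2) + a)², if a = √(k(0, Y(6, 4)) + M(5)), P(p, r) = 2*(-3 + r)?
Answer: (12 - I*√42)²/36 ≈ 2.8333 - 4.3205*I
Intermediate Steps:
M(b) = -⅙
P(p, r) = -6 + 2*r
a = I*√42/6 (a = √(-1 - ⅙) = √(-7/6) = I*√42/6 ≈ 1.0801*I)
(P(3 - 2, 2) + a)² = ((-6 + 2*2) + I*√42/6)² = ((-6 + 4) + I*√42/6)² = (-2 + I*√42/6)²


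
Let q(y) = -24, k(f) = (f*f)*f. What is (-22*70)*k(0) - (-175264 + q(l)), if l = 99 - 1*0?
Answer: 175288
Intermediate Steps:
k(f) = f³ (k(f) = f²*f = f³)
l = 99 (l = 99 + 0 = 99)
(-22*70)*k(0) - (-175264 + q(l)) = -22*70*0³ - (-175264 - 24) = -1540*0 - 1*(-175288) = 0 + 175288 = 175288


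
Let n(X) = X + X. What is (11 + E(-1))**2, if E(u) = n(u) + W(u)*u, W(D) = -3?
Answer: 144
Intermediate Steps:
n(X) = 2*X
E(u) = -u (E(u) = 2*u - 3*u = -u)
(11 + E(-1))**2 = (11 - 1*(-1))**2 = (11 + 1)**2 = 12**2 = 144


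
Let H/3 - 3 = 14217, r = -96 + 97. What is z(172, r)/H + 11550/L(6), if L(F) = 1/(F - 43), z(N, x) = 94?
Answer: -9115375453/21330 ≈ -4.2735e+5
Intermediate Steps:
r = 1
H = 42660 (H = 9 + 3*14217 = 9 + 42651 = 42660)
L(F) = 1/(-43 + F)
z(172, r)/H + 11550/L(6) = 94/42660 + 11550/(1/(-43 + 6)) = 94*(1/42660) + 11550/(1/(-37)) = 47/21330 + 11550/(-1/37) = 47/21330 + 11550*(-37) = 47/21330 - 427350 = -9115375453/21330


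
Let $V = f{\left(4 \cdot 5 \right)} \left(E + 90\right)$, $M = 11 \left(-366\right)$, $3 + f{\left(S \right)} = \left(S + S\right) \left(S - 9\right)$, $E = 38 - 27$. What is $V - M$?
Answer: $48163$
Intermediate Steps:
$E = 11$
$f{\left(S \right)} = -3 + 2 S \left(-9 + S\right)$ ($f{\left(S \right)} = -3 + \left(S + S\right) \left(S - 9\right) = -3 + 2 S \left(-9 + S\right)$)
$M = -4026$
$V = 44137$ ($V = \left(-3 - 18 \cdot 4 \cdot 5 + 2 \left(4 \cdot 5\right)^{2}\right) \left(11 + 90\right) = \left(-3 - 360 + 2 \cdot 20^{2}\right) 101 = \left(-3 - 360 + 2 \cdot 400\right) 101 = \left(-3 - 360 + 800\right) 101 = 437 \cdot 101 = 44137$)
$V - M = 44137 - -4026 = 44137 + 4026 = 48163$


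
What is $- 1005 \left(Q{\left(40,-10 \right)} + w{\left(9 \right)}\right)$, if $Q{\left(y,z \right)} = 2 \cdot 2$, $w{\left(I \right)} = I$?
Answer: $-13065$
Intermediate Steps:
$Q{\left(y,z \right)} = 4$
$- 1005 \left(Q{\left(40,-10 \right)} + w{\left(9 \right)}\right) = - 1005 \left(4 + 9\right) = \left(-1005\right) 13 = -13065$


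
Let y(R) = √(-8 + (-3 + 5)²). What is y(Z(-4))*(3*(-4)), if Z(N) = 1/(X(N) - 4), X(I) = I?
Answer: -24*I ≈ -24.0*I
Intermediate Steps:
Z(N) = 1/(-4 + N) (Z(N) = 1/(N - 4) = 1/(-4 + N))
y(R) = 2*I (y(R) = √(-8 + 2²) = √(-8 + 4) = √(-4) = 2*I)
y(Z(-4))*(3*(-4)) = (2*I)*(3*(-4)) = (2*I)*(-12) = -24*I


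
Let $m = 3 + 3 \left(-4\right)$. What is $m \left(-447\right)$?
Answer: $4023$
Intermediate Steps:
$m = -9$ ($m = 3 - 12 = -9$)
$m \left(-447\right) = \left(-9\right) \left(-447\right) = 4023$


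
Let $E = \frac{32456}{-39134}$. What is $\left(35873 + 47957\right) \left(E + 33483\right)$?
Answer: $\frac{54920858414390}{19567} \approx 2.8068 \cdot 10^{9}$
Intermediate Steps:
$E = - \frac{16228}{19567}$ ($E = 32456 \left(- \frac{1}{39134}\right) = - \frac{16228}{19567} \approx -0.82936$)
$\left(35873 + 47957\right) \left(E + 33483\right) = \left(35873 + 47957\right) \left(- \frac{16228}{19567} + 33483\right) = 83830 \cdot \frac{655145633}{19567} = \frac{54920858414390}{19567}$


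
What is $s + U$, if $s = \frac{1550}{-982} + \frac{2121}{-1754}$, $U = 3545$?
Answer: $\frac{3050602869}{861214} \approx 3542.2$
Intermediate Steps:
$s = - \frac{2400761}{861214}$ ($s = 1550 \left(- \frac{1}{982}\right) + 2121 \left(- \frac{1}{1754}\right) = - \frac{775}{491} - \frac{2121}{1754} = - \frac{2400761}{861214} \approx -2.7876$)
$s + U = - \frac{2400761}{861214} + 3545 = \frac{3050602869}{861214}$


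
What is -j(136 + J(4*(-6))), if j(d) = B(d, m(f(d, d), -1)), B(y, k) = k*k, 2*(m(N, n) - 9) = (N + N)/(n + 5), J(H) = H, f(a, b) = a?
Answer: -1369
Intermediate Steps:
m(N, n) = 9 + N/(5 + n) (m(N, n) = 9 + ((N + N)/(n + 5))/2 = 9 + ((2*N)/(5 + n))/2 = 9 + (2*N/(5 + n))/2 = 9 + N/(5 + n))
B(y, k) = k²
j(d) = (9 + d/4)² (j(d) = ((45 + d + 9*(-1))/(5 - 1))² = ((45 + d - 9)/4)² = ((36 + d)/4)² = (9 + d/4)²)
-j(136 + J(4*(-6))) = -(36 + (136 + 4*(-6)))²/16 = -(36 + (136 - 24))²/16 = -(36 + 112)²/16 = -148²/16 = -21904/16 = -1*1369 = -1369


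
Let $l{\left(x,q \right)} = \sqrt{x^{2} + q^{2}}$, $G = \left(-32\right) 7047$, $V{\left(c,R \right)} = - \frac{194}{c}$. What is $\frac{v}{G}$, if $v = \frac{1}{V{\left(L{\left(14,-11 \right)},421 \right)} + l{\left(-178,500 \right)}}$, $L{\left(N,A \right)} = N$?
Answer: $- \frac{679}{3110400800928} - \frac{49 \sqrt{70421}}{1555200400464} \approx -8.5793 \cdot 10^{-9}$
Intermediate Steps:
$G = -225504$
$l{\left(x,q \right)} = \sqrt{q^{2} + x^{2}}$
$v = \frac{1}{- \frac{97}{7} + 2 \sqrt{70421}}$ ($v = \frac{1}{- \frac{194}{14} + \sqrt{500^{2} + \left(-178\right)^{2}}} = \frac{1}{\left(-194\right) \frac{1}{14} + \sqrt{250000 + 31684}} = \frac{1}{- \frac{97}{7} + \sqrt{281684}} = \frac{1}{- \frac{97}{7} + 2 \sqrt{70421}} \approx 0.0019347$)
$\frac{v}{G} = \frac{\frac{679}{13793107} + \frac{98 \sqrt{70421}}{13793107}}{-225504} = \left(\frac{679}{13793107} + \frac{98 \sqrt{70421}}{13793107}\right) \left(- \frac{1}{225504}\right) = - \frac{679}{3110400800928} - \frac{49 \sqrt{70421}}{1555200400464}$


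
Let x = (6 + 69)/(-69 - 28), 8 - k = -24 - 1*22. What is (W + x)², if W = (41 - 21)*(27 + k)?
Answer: 24669414225/9409 ≈ 2.6219e+6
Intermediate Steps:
k = 54 (k = 8 - (-24 - 1*22) = 8 - (-24 - 22) = 8 - 1*(-46) = 8 + 46 = 54)
x = -75/97 (x = 75/(-97) = 75*(-1/97) = -75/97 ≈ -0.77320)
W = 1620 (W = (41 - 21)*(27 + 54) = 20*81 = 1620)
(W + x)² = (1620 - 75/97)² = (157065/97)² = 24669414225/9409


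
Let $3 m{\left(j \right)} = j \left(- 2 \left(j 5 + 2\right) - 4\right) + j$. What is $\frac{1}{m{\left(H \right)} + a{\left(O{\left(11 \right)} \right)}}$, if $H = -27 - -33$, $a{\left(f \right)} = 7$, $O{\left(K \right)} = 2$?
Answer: $- \frac{1}{127} \approx -0.007874$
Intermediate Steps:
$H = 6$ ($H = -27 + 33 = 6$)
$m{\left(j \right)} = \frac{j}{3} + \frac{j \left(-8 - 10 j\right)}{3}$ ($m{\left(j \right)} = \frac{j \left(- 2 \left(j 5 + 2\right) - 4\right) + j}{3} = \frac{j \left(- 2 \left(5 j + 2\right) - 4\right) + j}{3} = \frac{j \left(- 2 \left(2 + 5 j\right) - 4\right) + j}{3} = \frac{j \left(\left(-4 - 10 j\right) - 4\right) + j}{3} = \frac{j \left(-8 - 10 j\right) + j}{3} = \frac{j + j \left(-8 - 10 j\right)}{3} = \frac{j}{3} + \frac{j \left(-8 - 10 j\right)}{3}$)
$\frac{1}{m{\left(H \right)} + a{\left(O{\left(11 \right)} \right)}} = \frac{1}{\left(- \frac{1}{3}\right) 6 \left(7 + 10 \cdot 6\right) + 7} = \frac{1}{\left(- \frac{1}{3}\right) 6 \left(7 + 60\right) + 7} = \frac{1}{\left(- \frac{1}{3}\right) 6 \cdot 67 + 7} = \frac{1}{-134 + 7} = \frac{1}{-127} = - \frac{1}{127}$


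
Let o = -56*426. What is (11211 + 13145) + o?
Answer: 500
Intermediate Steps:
o = -23856
(11211 + 13145) + o = (11211 + 13145) - 23856 = 24356 - 23856 = 500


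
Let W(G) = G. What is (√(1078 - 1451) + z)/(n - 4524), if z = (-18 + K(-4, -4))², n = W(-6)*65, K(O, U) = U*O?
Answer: -2/2457 - I*√373/4914 ≈ -0.000814 - 0.0039302*I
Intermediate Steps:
K(O, U) = O*U
n = -390 (n = -6*65 = -390)
z = 4 (z = (-18 - 4*(-4))² = (-18 + 16)² = (-2)² = 4)
(√(1078 - 1451) + z)/(n - 4524) = (√(1078 - 1451) + 4)/(-390 - 4524) = (√(-373) + 4)/(-4914) = (I*√373 + 4)*(-1/4914) = (4 + I*√373)*(-1/4914) = -2/2457 - I*√373/4914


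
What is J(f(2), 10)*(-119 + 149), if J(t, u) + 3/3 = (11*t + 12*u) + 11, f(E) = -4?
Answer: 2580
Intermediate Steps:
J(t, u) = 10 + 11*t + 12*u (J(t, u) = -1 + ((11*t + 12*u) + 11) = -1 + (11 + 11*t + 12*u) = 10 + 11*t + 12*u)
J(f(2), 10)*(-119 + 149) = (10 + 11*(-4) + 12*10)*(-119 + 149) = (10 - 44 + 120)*30 = 86*30 = 2580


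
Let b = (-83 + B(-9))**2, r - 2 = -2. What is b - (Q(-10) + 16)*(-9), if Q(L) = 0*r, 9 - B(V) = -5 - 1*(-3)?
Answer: 5328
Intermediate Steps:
r = 0 (r = 2 - 2 = 0)
B(V) = 11 (B(V) = 9 - (-5 - 1*(-3)) = 9 - (-5 + 3) = 9 - 1*(-2) = 9 + 2 = 11)
b = 5184 (b = (-83 + 11)**2 = (-72)**2 = 5184)
Q(L) = 0 (Q(L) = 0*0 = 0)
b - (Q(-10) + 16)*(-9) = 5184 - (0 + 16)*(-9) = 5184 - 16*(-9) = 5184 - 1*(-144) = 5184 + 144 = 5328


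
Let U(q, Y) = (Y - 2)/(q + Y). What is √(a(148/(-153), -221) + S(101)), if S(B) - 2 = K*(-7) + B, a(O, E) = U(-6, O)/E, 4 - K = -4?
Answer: 6*√107183963/9061 ≈ 6.8555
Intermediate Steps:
K = 8 (K = 4 - 1*(-4) = 4 + 4 = 8)
U(q, Y) = (-2 + Y)/(Y + q)
a(O, E) = (-2 + O)/(E*(-6 + O)) (a(O, E) = ((-2 + O)/(O - 6))/E = ((-2 + O)/(-6 + O))/E = (-2 + O)/(E*(-6 + O)))
S(B) = -54 + B (S(B) = 2 + (8*(-7) + B) = 2 + (-56 + B) = -54 + B)
√(a(148/(-153), -221) + S(101)) = √((-2 + 148/(-153))/((-221)*(-6 + 148/(-153))) + (-54 + 101)) = √(-(-2 + 148*(-1/153))/(221*(-6 + 148*(-1/153))) + 47) = √(-(-2 - 148/153)/(221*(-6 - 148/153)) + 47) = √(-1/221*(-454/153)/(-1066/153) + 47) = √(-1/221*(-153/1066)*(-454/153) + 47) = √(-227/117793 + 47) = √(5536044/117793) = 6*√107183963/9061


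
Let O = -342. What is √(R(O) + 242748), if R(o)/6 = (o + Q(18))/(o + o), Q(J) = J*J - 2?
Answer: √788688822/57 ≈ 492.69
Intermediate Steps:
Q(J) = -2 + J² (Q(J) = J² - 2 = -2 + J²)
R(o) = 3*(322 + o)/o (R(o) = 6*((o + (-2 + 18²))/(o + o)) = 6*((o + (-2 + 324))/((2*o))) = 6*((o + 322)*(1/(2*o))) = 6*((322 + o)*(1/(2*o))) = 6*((322 + o)/(2*o)) = 3*(322 + o)/o)
√(R(O) + 242748) = √((3 + 966/(-342)) + 242748) = √((3 + 966*(-1/342)) + 242748) = √((3 - 161/57) + 242748) = √(10/57 + 242748) = √(13836646/57) = √788688822/57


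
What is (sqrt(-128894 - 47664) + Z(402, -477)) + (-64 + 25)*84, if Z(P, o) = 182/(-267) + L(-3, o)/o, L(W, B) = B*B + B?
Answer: -1001966/267 + I*sqrt(176558) ≈ -3752.7 + 420.19*I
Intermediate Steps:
L(W, B) = B + B**2 (L(W, B) = B**2 + B = B + B**2)
Z(P, o) = 85/267 + o (Z(P, o) = 182/(-267) + (o*(1 + o))/o = 182*(-1/267) + (1 + o) = -182/267 + (1 + o) = 85/267 + o)
(sqrt(-128894 - 47664) + Z(402, -477)) + (-64 + 25)*84 = (sqrt(-128894 - 47664) + (85/267 - 477)) + (-64 + 25)*84 = (sqrt(-176558) - 127274/267) - 39*84 = (I*sqrt(176558) - 127274/267) - 3276 = (-127274/267 + I*sqrt(176558)) - 3276 = -1001966/267 + I*sqrt(176558)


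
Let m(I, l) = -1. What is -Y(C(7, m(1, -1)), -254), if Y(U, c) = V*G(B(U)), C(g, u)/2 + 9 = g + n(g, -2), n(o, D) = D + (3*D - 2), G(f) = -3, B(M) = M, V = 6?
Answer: 18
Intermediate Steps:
n(o, D) = -2 + 4*D (n(o, D) = D + (-2 + 3*D) = -2 + 4*D)
C(g, u) = -38 + 2*g (C(g, u) = -18 + 2*(g + (-2 + 4*(-2))) = -18 + 2*(g + (-2 - 8)) = -18 + 2*(g - 10) = -18 + 2*(-10 + g) = -18 + (-20 + 2*g) = -38 + 2*g)
Y(U, c) = -18 (Y(U, c) = 6*(-3) = -18)
-Y(C(7, m(1, -1)), -254) = -1*(-18) = 18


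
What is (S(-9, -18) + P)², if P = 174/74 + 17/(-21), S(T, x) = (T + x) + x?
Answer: 1140210289/603729 ≈ 1888.6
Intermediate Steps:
S(T, x) = T + 2*x
P = 1198/777 (P = 174*(1/74) + 17*(-1/21) = 87/37 - 17/21 = 1198/777 ≈ 1.5418)
(S(-9, -18) + P)² = ((-9 + 2*(-18)) + 1198/777)² = ((-9 - 36) + 1198/777)² = (-45 + 1198/777)² = (-33767/777)² = 1140210289/603729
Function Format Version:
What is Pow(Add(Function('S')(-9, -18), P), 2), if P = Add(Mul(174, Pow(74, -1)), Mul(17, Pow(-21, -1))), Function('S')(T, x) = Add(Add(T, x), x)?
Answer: Rational(1140210289, 603729) ≈ 1888.6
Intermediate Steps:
Function('S')(T, x) = Add(T, Mul(2, x))
P = Rational(1198, 777) (P = Add(Mul(174, Rational(1, 74)), Mul(17, Rational(-1, 21))) = Add(Rational(87, 37), Rational(-17, 21)) = Rational(1198, 777) ≈ 1.5418)
Pow(Add(Function('S')(-9, -18), P), 2) = Pow(Add(Add(-9, Mul(2, -18)), Rational(1198, 777)), 2) = Pow(Add(Add(-9, -36), Rational(1198, 777)), 2) = Pow(Add(-45, Rational(1198, 777)), 2) = Pow(Rational(-33767, 777), 2) = Rational(1140210289, 603729)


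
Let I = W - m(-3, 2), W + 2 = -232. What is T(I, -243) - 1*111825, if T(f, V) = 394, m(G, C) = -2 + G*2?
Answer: -111431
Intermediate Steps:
W = -234 (W = -2 - 232 = -234)
m(G, C) = -2 + 2*G
I = -226 (I = -234 - (-2 + 2*(-3)) = -234 - (-2 - 6) = -234 - 1*(-8) = -234 + 8 = -226)
T(I, -243) - 1*111825 = 394 - 1*111825 = 394 - 111825 = -111431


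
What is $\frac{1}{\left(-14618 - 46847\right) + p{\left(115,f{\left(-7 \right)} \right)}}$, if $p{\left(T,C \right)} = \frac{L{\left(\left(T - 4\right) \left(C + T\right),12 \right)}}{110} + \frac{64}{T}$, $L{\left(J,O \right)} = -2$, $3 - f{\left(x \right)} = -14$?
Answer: $- \frac{1265}{77752544} \approx -1.627 \cdot 10^{-5}$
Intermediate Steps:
$f{\left(x \right)} = 17$ ($f{\left(x \right)} = 3 - -14 = 3 + 14 = 17$)
$p{\left(T,C \right)} = - \frac{1}{55} + \frac{64}{T}$ ($p{\left(T,C \right)} = - \frac{2}{110} + \frac{64}{T} = \left(-2\right) \frac{1}{110} + \frac{64}{T} = - \frac{1}{55} + \frac{64}{T}$)
$\frac{1}{\left(-14618 - 46847\right) + p{\left(115,f{\left(-7 \right)} \right)}} = \frac{1}{\left(-14618 - 46847\right) + \frac{3520 - 115}{55 \cdot 115}} = \frac{1}{-61465 + \frac{1}{55} \cdot \frac{1}{115} \left(3520 - 115\right)} = \frac{1}{-61465 + \frac{1}{55} \cdot \frac{1}{115} \cdot 3405} = \frac{1}{-61465 + \frac{681}{1265}} = \frac{1}{- \frac{77752544}{1265}} = - \frac{1265}{77752544}$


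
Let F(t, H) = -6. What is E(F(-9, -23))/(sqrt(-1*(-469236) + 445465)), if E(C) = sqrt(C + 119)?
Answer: sqrt(103361213)/914701 ≈ 0.011115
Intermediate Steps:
E(C) = sqrt(119 + C)
E(F(-9, -23))/(sqrt(-1*(-469236) + 445465)) = sqrt(119 - 6)/(sqrt(-1*(-469236) + 445465)) = sqrt(113)/(sqrt(469236 + 445465)) = sqrt(113)/(sqrt(914701)) = sqrt(113)*(sqrt(914701)/914701) = sqrt(103361213)/914701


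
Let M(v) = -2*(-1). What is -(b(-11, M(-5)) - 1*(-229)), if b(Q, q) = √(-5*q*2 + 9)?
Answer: -229 - I*√11 ≈ -229.0 - 3.3166*I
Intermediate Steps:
M(v) = 2
b(Q, q) = √(9 - 10*q) (b(Q, q) = √(-10*q + 9) = √(9 - 10*q))
-(b(-11, M(-5)) - 1*(-229)) = -(√(9 - 10*2) - 1*(-229)) = -(√(9 - 20) + 229) = -(√(-11) + 229) = -(I*√11 + 229) = -(229 + I*√11) = -229 - I*√11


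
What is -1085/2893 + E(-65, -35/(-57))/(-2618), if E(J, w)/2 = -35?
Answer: -17130/49181 ≈ -0.34831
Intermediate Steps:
E(J, w) = -70 (E(J, w) = 2*(-35) = -70)
-1085/2893 + E(-65, -35/(-57))/(-2618) = -1085/2893 - 70/(-2618) = -1085*1/2893 - 70*(-1/2618) = -1085/2893 + 5/187 = -17130/49181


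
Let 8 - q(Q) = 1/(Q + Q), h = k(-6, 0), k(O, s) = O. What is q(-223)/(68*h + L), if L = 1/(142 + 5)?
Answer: -524643/26748850 ≈ -0.019614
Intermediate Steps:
L = 1/147 ≈ 0.0068027
h = -6
q(Q) = 8 - 1/(2*Q) (q(Q) = 8 - 1/(Q + Q) = 8 - 1/(2*Q))
q(-223)/(68*h + L) = (8 - ½/(-223))/(68*(-6) + 1/147) = (8 - ½*(-1/223))/(-408 + 1/147) = (8 + 1/446)/(-59975/147) = (3569/446)*(-147/59975) = -524643/26748850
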